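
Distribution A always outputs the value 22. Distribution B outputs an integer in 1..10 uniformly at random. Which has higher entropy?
B

A is deterministic, so H(A) = 0. B is uniform over 10 outcomes, so H(B) = log₂(10) = 3.322 bits. Any distribution with genuine randomness has higher entropy than a deterministic one.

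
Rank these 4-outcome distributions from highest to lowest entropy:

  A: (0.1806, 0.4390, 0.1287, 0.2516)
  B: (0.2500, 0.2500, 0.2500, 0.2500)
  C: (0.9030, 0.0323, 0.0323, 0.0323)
B > A > C

Key insight: Entropy is maximized by uniform distributions and minimized by concentrated distributions.

- Uniform distributions have maximum entropy log₂(4) = 2.0000 bits
- The more "peaked" or concentrated a distribution, the lower its entropy

Entropies:
  H(A) = 1.8490 bits
  H(B) = 2.0000 bits
  H(C) = 0.6132 bits

Ranking: B > A > C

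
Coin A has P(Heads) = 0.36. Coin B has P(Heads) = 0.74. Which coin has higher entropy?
A

For binary distributions, entropy is maximized at p=0.5 and decreases as p moves toward 0 or 1.

H(A) = H(0.36) = 0.9427 bits
H(B) = H(0.74) = 0.8267 bits

Distribution A (p=0.36) is closer to uniform (p=0.5), so it has higher entropy.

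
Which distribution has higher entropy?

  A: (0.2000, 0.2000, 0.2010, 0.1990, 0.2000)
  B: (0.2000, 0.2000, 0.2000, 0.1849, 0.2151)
A

Both distributions are close to uniform, making this a harder comparison.

H(A) = 2.3219 bits
H(B) = 2.3203 bits

The distribution closer to uniform has higher entropy.
Answer: A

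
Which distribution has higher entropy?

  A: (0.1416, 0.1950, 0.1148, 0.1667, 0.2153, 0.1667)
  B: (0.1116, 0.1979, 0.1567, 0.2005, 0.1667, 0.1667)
B

Both distributions are close to uniform, making this a harder comparison.

H(A) = 2.5564 bits
H(B) = 2.5610 bits

The distribution closer to uniform has higher entropy.
Answer: B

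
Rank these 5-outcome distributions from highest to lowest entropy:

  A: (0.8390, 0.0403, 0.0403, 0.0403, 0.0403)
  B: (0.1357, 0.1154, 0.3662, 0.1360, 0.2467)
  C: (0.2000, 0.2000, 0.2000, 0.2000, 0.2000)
C > B > A

Key insight: Entropy is maximized by uniform distributions and minimized by concentrated distributions.

- Uniform distributions have maximum entropy log₂(5) = 2.3219 bits
- The more "peaked" or concentrated a distribution, the lower its entropy

Entropies:
  H(A) = 0.9587 bits
  H(B) = 2.1709 bits
  H(C) = 2.3219 bits

Ranking: C > B > A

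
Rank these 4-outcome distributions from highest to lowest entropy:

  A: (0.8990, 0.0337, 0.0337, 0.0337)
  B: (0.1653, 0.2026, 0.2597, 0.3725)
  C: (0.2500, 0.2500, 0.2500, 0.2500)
C > B > A

Key insight: Entropy is maximized by uniform distributions and minimized by concentrated distributions.

- Uniform distributions have maximum entropy log₂(4) = 2.0000 bits
- The more "peaked" or concentrated a distribution, the lower its entropy

Entropies:
  H(A) = 0.6322 bits
  H(B) = 1.9317 bits
  H(C) = 2.0000 bits

Ranking: C > B > A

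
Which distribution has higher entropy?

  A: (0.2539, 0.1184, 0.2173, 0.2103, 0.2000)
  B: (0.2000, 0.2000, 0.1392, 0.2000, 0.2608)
B

Both distributions are close to uniform, making this a harder comparison.

H(A) = 2.2827 bits
H(B) = 2.2948 bits

The distribution closer to uniform has higher entropy.
Answer: B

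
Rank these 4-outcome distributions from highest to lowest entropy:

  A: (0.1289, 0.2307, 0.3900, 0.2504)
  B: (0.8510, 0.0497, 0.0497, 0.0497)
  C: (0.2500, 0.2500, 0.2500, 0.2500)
C > A > B

Key insight: Entropy is maximized by uniform distributions and minimized by concentrated distributions.

- Uniform distributions have maximum entropy log₂(4) = 2.0000 bits
- The more "peaked" or concentrated a distribution, the lower its entropy

Entropies:
  H(A) = 1.8992 bits
  H(B) = 0.8435 bits
  H(C) = 2.0000 bits

Ranking: C > A > B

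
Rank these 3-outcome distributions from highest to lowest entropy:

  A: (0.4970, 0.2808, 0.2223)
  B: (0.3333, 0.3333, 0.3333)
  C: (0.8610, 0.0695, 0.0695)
B > A > C

Key insight: Entropy is maximized by uniform distributions and minimized by concentrated distributions.

- Uniform distributions have maximum entropy log₂(3) = 1.5850 bits
- The more "peaked" or concentrated a distribution, the lower its entropy

Entropies:
  H(A) = 1.4981 bits
  H(B) = 1.5850 bits
  H(C) = 0.7206 bits

Ranking: B > A > C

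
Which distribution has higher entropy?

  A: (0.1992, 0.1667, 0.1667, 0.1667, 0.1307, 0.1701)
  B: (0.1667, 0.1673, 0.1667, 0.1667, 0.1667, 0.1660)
B

Both distributions are close to uniform, making this a harder comparison.

H(A) = 2.5746 bits
H(B) = 2.5850 bits

The distribution closer to uniform has higher entropy.
Answer: B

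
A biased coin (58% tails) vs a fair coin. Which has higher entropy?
Fair coin

The fair coin is uniform (p=0.5), maximizing binary entropy at 1 bit. The biased coin has H(0.58) ≈ 0.981 bits — its outcome is more predictable, so its entropy is lower.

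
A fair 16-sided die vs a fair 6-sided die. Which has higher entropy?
16-sided die

Both are uniform distributions; for uniform over n outcomes, H = log₂(n). H(16-sided) = log₂(16) = 4.000 bits and H(6-sided) = log₂(6) = 2.585 bits. More outcomes in a uniform distribution means higher entropy.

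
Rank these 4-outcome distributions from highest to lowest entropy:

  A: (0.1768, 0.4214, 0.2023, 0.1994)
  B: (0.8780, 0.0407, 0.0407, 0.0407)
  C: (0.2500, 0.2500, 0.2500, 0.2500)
C > A > B

Key insight: Entropy is maximized by uniform distributions and minimized by concentrated distributions.

- Uniform distributions have maximum entropy log₂(4) = 2.0000 bits
- The more "peaked" or concentrated a distribution, the lower its entropy

Entropies:
  H(A) = 1.8977 bits
  H(B) = 0.7284 bits
  H(C) = 2.0000 bits

Ranking: C > A > B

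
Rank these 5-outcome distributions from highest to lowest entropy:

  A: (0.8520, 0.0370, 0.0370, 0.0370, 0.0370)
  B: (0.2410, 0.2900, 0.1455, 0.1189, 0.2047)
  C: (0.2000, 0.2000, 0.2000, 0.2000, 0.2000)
C > B > A

Key insight: Entropy is maximized by uniform distributions and minimized by concentrated distributions.

- Uniform distributions have maximum entropy log₂(5) = 2.3219 bits
- The more "peaked" or concentrated a distribution, the lower its entropy

Entropies:
  H(A) = 0.9008 bits
  H(B) = 2.2509 bits
  H(C) = 2.3219 bits

Ranking: C > B > A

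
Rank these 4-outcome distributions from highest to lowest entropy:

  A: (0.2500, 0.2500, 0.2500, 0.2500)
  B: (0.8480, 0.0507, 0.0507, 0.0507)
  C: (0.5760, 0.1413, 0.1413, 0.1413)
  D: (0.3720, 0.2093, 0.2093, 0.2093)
A > D > C > B

Key insight: Entropy is maximized by uniform distributions and minimized by concentrated distributions.

Entropies:
  H(A) = 2.0000 bits
  H(B) = 0.8557 bits
  H(C) = 1.6553 bits
  H(D) = 1.9476 bits

Ranking: A > D > C > B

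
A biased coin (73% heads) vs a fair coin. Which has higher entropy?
Fair coin

The fair coin is uniform (p=0.5), maximizing binary entropy at 1 bit. The biased coin has H(0.73) ≈ 0.841 bits — its outcome is more predictable, so its entropy is lower.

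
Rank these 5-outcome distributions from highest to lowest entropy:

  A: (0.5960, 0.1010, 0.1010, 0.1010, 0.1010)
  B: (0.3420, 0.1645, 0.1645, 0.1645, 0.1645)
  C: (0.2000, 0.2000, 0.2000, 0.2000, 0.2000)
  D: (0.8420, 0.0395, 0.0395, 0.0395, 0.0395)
C > B > A > D

Key insight: Entropy is maximized by uniform distributions and minimized by concentrated distributions.

Entropies:
  H(A) = 1.7812 bits
  H(B) = 2.2427 bits
  H(C) = 2.3219 bits
  H(D) = 0.9455 bits

Ranking: C > B > A > D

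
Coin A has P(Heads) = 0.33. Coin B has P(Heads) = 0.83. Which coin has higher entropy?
A

For binary distributions, entropy is maximized at p=0.5 and decreases as p moves toward 0 or 1.

H(A) = H(0.33) = 0.9149 bits
H(B) = H(0.83) = 0.6577 bits

Distribution A (p=0.33) is closer to uniform (p=0.5), so it has higher entropy.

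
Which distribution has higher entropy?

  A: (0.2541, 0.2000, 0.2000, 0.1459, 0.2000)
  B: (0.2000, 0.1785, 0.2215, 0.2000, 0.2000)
B

Both distributions are close to uniform, making this a harder comparison.

H(A) = 2.3006 bits
H(B) = 2.3186 bits

The distribution closer to uniform has higher entropy.
Answer: B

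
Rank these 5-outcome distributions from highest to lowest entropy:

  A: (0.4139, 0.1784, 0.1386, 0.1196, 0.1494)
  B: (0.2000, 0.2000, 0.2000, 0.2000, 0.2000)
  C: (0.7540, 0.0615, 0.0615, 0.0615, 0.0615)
B > A > C

Key insight: Entropy is maximized by uniform distributions and minimized by concentrated distributions.

- Uniform distributions have maximum entropy log₂(5) = 2.3219 bits
- The more "peaked" or concentrated a distribution, the lower its entropy

Entropies:
  H(A) = 2.1418 bits
  H(B) = 2.3219 bits
  H(C) = 1.2969 bits

Ranking: B > A > C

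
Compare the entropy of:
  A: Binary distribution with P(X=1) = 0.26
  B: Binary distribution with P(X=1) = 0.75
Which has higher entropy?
A

For binary distributions, entropy is maximized at p=0.5 and decreases as p moves toward 0 or 1.

H(A) = H(0.26) = 0.8267 bits
H(B) = H(0.75) = 0.8113 bits

Distribution A (p=0.26) is closer to uniform (p=0.5), so it has higher entropy.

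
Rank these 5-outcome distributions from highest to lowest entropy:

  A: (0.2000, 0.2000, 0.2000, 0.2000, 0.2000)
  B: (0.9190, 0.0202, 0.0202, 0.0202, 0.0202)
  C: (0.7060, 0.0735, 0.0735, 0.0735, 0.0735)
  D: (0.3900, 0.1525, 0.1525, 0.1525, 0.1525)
A > D > C > B

Key insight: Entropy is maximized by uniform distributions and minimized by concentrated distributions.

Entropies:
  H(A) = 2.3219 bits
  H(B) = 0.5677 bits
  H(C) = 1.4618 bits
  H(D) = 2.1848 bits

Ranking: A > D > C > B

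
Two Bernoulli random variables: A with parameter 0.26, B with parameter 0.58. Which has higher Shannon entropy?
B

For binary distributions, entropy is maximized at p=0.5 and decreases as p moves toward 0 or 1.

H(A) = H(0.26) = 0.8267 bits
H(B) = H(0.58) = 0.9815 bits

Distribution B (p=0.58) is closer to uniform (p=0.5), so it has higher entropy.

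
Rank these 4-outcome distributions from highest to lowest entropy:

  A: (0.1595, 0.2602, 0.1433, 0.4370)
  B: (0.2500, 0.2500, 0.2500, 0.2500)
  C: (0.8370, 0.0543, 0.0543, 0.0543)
B > A > C

Key insight: Entropy is maximized by uniform distributions and minimized by concentrated distributions.

- Uniform distributions have maximum entropy log₂(4) = 2.0000 bits
- The more "peaked" or concentrated a distribution, the lower its entropy

Entropies:
  H(A) = 1.8513 bits
  H(B) = 2.0000 bits
  H(C) = 0.8998 bits

Ranking: B > A > C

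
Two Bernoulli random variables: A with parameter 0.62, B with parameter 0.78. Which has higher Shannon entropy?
A

For binary distributions, entropy is maximized at p=0.5 and decreases as p moves toward 0 or 1.

H(A) = H(0.62) = 0.9580 bits
H(B) = H(0.78) = 0.7602 bits

Distribution A (p=0.62) is closer to uniform (p=0.5), so it has higher entropy.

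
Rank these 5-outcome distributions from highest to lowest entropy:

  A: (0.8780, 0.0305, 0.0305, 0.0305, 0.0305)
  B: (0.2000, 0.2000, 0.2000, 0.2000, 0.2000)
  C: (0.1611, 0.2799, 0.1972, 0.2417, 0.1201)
B > C > A

Key insight: Entropy is maximized by uniform distributions and minimized by concentrated distributions.

- Uniform distributions have maximum entropy log₂(5) = 2.3219 bits
- The more "peaked" or concentrated a distribution, the lower its entropy

Entropies:
  H(A) = 0.7791 bits
  H(B) = 2.3219 bits
  H(C) = 2.2628 bits

Ranking: B > C > A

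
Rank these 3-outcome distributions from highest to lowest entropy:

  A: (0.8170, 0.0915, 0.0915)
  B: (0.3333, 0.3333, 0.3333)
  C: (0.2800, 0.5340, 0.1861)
B > C > A

Key insight: Entropy is maximized by uniform distributions and minimized by concentrated distributions.

- Uniform distributions have maximum entropy log₂(3) = 1.5850 bits
- The more "peaked" or concentrated a distribution, the lower its entropy

Entropies:
  H(A) = 0.8696 bits
  H(B) = 1.5850 bits
  H(C) = 1.4490 bits

Ranking: B > C > A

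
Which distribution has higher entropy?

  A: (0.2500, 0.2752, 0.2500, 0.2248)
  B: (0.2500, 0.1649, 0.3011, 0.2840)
A

Both distributions are close to uniform, making this a harder comparison.

H(A) = 1.9963 bits
H(B) = 1.9660 bits

The distribution closer to uniform has higher entropy.
Answer: A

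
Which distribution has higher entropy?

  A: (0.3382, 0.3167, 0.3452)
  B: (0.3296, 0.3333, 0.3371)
B

Both distributions are close to uniform, making this a harder comparison.

H(A) = 1.5840 bits
H(B) = 1.5849 bits

The distribution closer to uniform has higher entropy.
Answer: B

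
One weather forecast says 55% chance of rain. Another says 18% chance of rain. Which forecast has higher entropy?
55% forecast

Treat each forecast as a Bernoulli distribution. Binary entropy is maximized at p=0.5 and falls off symmetrically toward 0 or 1. The 55% forecast is closer to 50%, so it is more uncertain. H(55%) ≈ 0.993 bits, H(18%) ≈ 0.680 bits.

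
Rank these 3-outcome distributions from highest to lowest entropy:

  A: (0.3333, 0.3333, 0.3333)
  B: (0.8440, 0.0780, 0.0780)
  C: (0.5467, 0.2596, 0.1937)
A > C > B

Key insight: Entropy is maximized by uniform distributions and minimized by concentrated distributions.

- Uniform distributions have maximum entropy log₂(3) = 1.5850 bits
- The more "peaked" or concentrated a distribution, the lower its entropy

Entropies:
  H(A) = 1.5850 bits
  H(B) = 0.7807 bits
  H(C) = 1.4401 bits

Ranking: A > C > B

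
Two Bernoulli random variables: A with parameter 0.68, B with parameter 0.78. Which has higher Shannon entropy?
A

For binary distributions, entropy is maximized at p=0.5 and decreases as p moves toward 0 or 1.

H(A) = H(0.68) = 0.9044 bits
H(B) = H(0.78) = 0.7602 bits

Distribution A (p=0.68) is closer to uniform (p=0.5), so it has higher entropy.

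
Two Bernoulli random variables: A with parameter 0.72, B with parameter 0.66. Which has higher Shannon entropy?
B

For binary distributions, entropy is maximized at p=0.5 and decreases as p moves toward 0 or 1.

H(A) = H(0.72) = 0.8555 bits
H(B) = H(0.66) = 0.9248 bits

Distribution B (p=0.66) is closer to uniform (p=0.5), so it has higher entropy.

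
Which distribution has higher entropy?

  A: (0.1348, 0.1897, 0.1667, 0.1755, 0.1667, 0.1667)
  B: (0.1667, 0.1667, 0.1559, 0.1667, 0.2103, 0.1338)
A

Both distributions are close to uniform, making this a harder comparison.

H(A) = 2.5777 bits
H(B) = 2.5718 bits

The distribution closer to uniform has higher entropy.
Answer: A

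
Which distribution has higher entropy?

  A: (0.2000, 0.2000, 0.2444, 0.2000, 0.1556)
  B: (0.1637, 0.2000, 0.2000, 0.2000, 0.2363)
B

Both distributions are close to uniform, making this a harder comparison.

H(A) = 2.3076 bits
H(B) = 2.3124 bits

The distribution closer to uniform has higher entropy.
Answer: B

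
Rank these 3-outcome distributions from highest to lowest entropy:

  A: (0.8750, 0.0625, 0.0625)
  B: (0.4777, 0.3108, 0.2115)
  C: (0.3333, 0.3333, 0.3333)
C > B > A

Key insight: Entropy is maximized by uniform distributions and minimized by concentrated distributions.

- Uniform distributions have maximum entropy log₂(3) = 1.5850 bits
- The more "peaked" or concentrated a distribution, the lower its entropy

Entropies:
  H(A) = 0.6686 bits
  H(B) = 1.5071 bits
  H(C) = 1.5850 bits

Ranking: C > B > A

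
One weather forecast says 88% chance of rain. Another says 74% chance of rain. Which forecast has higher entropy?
74% forecast

Treat each forecast as a Bernoulli distribution. Binary entropy is maximized at p=0.5 and falls off symmetrically toward 0 or 1. The 74% forecast is closer to 50%, so it is more uncertain. H(88%) ≈ 0.529 bits, H(74%) ≈ 0.827 bits.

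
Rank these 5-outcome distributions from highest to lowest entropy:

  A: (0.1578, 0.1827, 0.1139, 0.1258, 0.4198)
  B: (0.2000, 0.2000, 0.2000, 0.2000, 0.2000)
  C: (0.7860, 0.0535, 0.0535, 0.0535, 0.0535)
B > A > C

Key insight: Entropy is maximized by uniform distributions and minimized by concentrated distributions.

- Uniform distributions have maximum entropy log₂(5) = 2.3219 bits
- The more "peaked" or concentrated a distribution, the lower its entropy

Entropies:
  H(A) = 2.1274 bits
  H(B) = 2.3219 bits
  H(C) = 1.1771 bits

Ranking: B > A > C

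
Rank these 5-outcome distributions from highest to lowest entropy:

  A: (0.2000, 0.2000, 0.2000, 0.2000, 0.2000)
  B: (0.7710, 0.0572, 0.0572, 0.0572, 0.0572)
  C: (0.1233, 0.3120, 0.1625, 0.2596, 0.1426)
A > C > B

Key insight: Entropy is maximized by uniform distributions and minimized by concentrated distributions.

- Uniform distributions have maximum entropy log₂(5) = 2.3219 bits
- The more "peaked" or concentrated a distribution, the lower its entropy

Entropies:
  H(A) = 2.3219 bits
  H(B) = 1.2343 bits
  H(C) = 2.2283 bits

Ranking: A > C > B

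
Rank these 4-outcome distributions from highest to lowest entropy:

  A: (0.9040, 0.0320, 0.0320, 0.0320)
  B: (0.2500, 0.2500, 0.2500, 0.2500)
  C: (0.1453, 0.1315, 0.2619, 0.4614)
B > C > A

Key insight: Entropy is maximized by uniform distributions and minimized by concentrated distributions.

- Uniform distributions have maximum entropy log₂(4) = 2.0000 bits
- The more "peaked" or concentrated a distribution, the lower its entropy

Entropies:
  H(A) = 0.6083 bits
  H(B) = 2.0000 bits
  H(C) = 1.8103 bits

Ranking: B > C > A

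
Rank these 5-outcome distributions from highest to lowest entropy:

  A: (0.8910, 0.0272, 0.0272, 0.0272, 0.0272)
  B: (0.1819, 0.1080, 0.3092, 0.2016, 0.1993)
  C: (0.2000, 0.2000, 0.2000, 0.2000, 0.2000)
C > B > A

Key insight: Entropy is maximized by uniform distributions and minimized by concentrated distributions.

- Uniform distributions have maximum entropy log₂(5) = 2.3219 bits
- The more "peaked" or concentrated a distribution, the lower its entropy

Entropies:
  H(A) = 0.7149 bits
  H(B) = 2.2472 bits
  H(C) = 2.3219 bits

Ranking: C > B > A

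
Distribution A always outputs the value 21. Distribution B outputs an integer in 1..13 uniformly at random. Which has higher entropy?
B

A is deterministic, so H(A) = 0. B is uniform over 13 outcomes, so H(B) = log₂(13) = 3.700 bits. Any distribution with genuine randomness has higher entropy than a deterministic one.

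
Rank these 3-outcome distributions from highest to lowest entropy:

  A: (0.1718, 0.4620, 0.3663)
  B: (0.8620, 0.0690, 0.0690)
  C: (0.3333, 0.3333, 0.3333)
C > A > B

Key insight: Entropy is maximized by uniform distributions and minimized by concentrated distributions.

- Uniform distributions have maximum entropy log₂(3) = 1.5850 bits
- The more "peaked" or concentrated a distribution, the lower its entropy

Entropies:
  H(A) = 1.4820 bits
  H(B) = 0.7170 bits
  H(C) = 1.5850 bits

Ranking: C > A > B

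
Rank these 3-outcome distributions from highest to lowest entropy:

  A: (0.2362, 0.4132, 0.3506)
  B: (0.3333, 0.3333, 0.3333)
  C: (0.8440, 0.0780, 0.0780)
B > A > C

Key insight: Entropy is maximized by uniform distributions and minimized by concentrated distributions.

- Uniform distributions have maximum entropy log₂(3) = 1.5850 bits
- The more "peaked" or concentrated a distribution, the lower its entropy

Entropies:
  H(A) = 1.5488 bits
  H(B) = 1.5850 bits
  H(C) = 0.7807 bits

Ranking: B > A > C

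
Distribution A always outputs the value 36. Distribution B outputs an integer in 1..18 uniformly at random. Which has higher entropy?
B

A is deterministic, so H(A) = 0. B is uniform over 18 outcomes, so H(B) = log₂(18) = 4.170 bits. Any distribution with genuine randomness has higher entropy than a deterministic one.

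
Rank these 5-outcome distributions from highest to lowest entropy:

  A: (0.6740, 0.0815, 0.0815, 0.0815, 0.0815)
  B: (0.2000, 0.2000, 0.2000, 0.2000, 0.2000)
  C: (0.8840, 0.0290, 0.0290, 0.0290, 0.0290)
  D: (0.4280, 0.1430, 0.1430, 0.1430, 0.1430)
B > D > A > C

Key insight: Entropy is maximized by uniform distributions and minimized by concentrated distributions.

Entropies:
  H(A) = 1.5628 bits
  H(B) = 2.3219 bits
  H(C) = 0.7498 bits
  H(D) = 2.1290 bits

Ranking: B > D > A > C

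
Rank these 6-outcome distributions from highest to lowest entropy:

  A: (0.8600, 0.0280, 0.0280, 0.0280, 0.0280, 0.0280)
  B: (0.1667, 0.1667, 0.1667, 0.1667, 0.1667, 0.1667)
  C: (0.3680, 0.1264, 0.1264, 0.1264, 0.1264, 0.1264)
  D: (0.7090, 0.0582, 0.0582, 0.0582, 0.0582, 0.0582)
B > C > D > A

Key insight: Entropy is maximized by uniform distributions and minimized by concentrated distributions.

Entropies:
  H(A) = 0.9093 bits
  H(B) = 2.5850 bits
  H(C) = 2.4166 bits
  H(D) = 1.5457 bits

Ranking: B > C > D > A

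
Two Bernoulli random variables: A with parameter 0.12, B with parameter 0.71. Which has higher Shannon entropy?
B

For binary distributions, entropy is maximized at p=0.5 and decreases as p moves toward 0 or 1.

H(A) = H(0.12) = 0.5294 bits
H(B) = H(0.71) = 0.8687 bits

Distribution B (p=0.71) is closer to uniform (p=0.5), so it has higher entropy.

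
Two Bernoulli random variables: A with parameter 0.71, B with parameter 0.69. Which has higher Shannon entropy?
B

For binary distributions, entropy is maximized at p=0.5 and decreases as p moves toward 0 or 1.

H(A) = H(0.71) = 0.8687 bits
H(B) = H(0.69) = 0.8932 bits

Distribution B (p=0.69) is closer to uniform (p=0.5), so it has higher entropy.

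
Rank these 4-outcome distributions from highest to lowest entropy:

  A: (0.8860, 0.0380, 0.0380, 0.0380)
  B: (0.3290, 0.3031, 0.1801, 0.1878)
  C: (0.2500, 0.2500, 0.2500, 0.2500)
C > B > A

Key insight: Entropy is maximized by uniform distributions and minimized by concentrated distributions.

- Uniform distributions have maximum entropy log₂(4) = 2.0000 bits
- The more "peaked" or concentrated a distribution, the lower its entropy

Entropies:
  H(A) = 0.6926 bits
  H(B) = 1.9482 bits
  H(C) = 2.0000 bits

Ranking: C > B > A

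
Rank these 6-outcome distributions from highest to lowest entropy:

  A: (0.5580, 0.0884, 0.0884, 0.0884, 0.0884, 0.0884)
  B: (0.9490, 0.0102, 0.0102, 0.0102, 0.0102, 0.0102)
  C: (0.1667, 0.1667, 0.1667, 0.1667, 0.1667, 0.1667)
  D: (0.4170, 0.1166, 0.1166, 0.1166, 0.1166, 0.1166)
C > D > A > B

Key insight: Entropy is maximized by uniform distributions and minimized by concentrated distributions.

Entropies:
  H(A) = 2.0166 bits
  H(B) = 0.4090 bits
  H(C) = 2.5850 bits
  H(D) = 2.3337 bits

Ranking: C > D > A > B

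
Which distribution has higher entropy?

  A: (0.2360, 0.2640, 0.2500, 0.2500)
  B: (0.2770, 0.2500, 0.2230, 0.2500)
A

Both distributions are close to uniform, making this a harder comparison.

H(A) = 1.9989 bits
H(B) = 1.9958 bits

The distribution closer to uniform has higher entropy.
Answer: A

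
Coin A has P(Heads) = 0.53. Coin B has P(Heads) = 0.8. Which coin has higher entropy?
A

For binary distributions, entropy is maximized at p=0.5 and decreases as p moves toward 0 or 1.

H(A) = H(0.53) = 0.9974 bits
H(B) = H(0.8) = 0.7219 bits

Distribution A (p=0.53) is closer to uniform (p=0.5), so it has higher entropy.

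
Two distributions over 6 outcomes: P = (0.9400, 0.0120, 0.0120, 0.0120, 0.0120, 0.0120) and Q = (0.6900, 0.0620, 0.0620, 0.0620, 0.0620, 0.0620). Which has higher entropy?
Q

P is highly concentrated on one outcome (94%), making it nearly deterministic. Q spreads its mass more evenly (max 69%). The more spread-out distribution has higher entropy: H(P) ≈ 0.467 bits, H(Q) ≈ 1.613 bits.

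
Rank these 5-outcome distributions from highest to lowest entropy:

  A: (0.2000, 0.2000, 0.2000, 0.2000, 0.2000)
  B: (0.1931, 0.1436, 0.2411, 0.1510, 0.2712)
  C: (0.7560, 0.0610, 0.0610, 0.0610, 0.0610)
A > B > C

Key insight: Entropy is maximized by uniform distributions and minimized by concentrated distributions.

- Uniform distributions have maximum entropy log₂(5) = 2.3219 bits
- The more "peaked" or concentrated a distribution, the lower its entropy

Entropies:
  H(A) = 2.3219 bits
  H(B) = 2.2774 bits
  H(C) = 1.2896 bits

Ranking: A > B > C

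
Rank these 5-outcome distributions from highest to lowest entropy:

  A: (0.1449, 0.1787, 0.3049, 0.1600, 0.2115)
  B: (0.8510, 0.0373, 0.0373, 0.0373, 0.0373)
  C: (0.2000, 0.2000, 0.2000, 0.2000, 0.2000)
C > A > B

Key insight: Entropy is maximized by uniform distributions and minimized by concentrated distributions.

- Uniform distributions have maximum entropy log₂(5) = 2.3219 bits
- The more "peaked" or concentrated a distribution, the lower its entropy

Entropies:
  H(A) = 2.2673 bits
  H(B) = 0.9053 bits
  H(C) = 2.3219 bits

Ranking: C > A > B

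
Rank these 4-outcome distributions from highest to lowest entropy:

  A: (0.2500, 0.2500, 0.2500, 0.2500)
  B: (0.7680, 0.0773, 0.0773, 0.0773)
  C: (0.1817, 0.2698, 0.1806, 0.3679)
A > C > B

Key insight: Entropy is maximized by uniform distributions and minimized by concentrated distributions.

- Uniform distributions have maximum entropy log₂(4) = 2.0000 bits
- The more "peaked" or concentrated a distribution, the lower its entropy

Entropies:
  H(A) = 2.0000 bits
  H(B) = 1.1492 bits
  H(C) = 1.9336 bits

Ranking: A > C > B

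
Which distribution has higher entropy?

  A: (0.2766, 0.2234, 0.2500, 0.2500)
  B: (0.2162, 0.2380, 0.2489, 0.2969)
A

Both distributions are close to uniform, making this a harder comparison.

H(A) = 1.9959 bits
H(B) = 1.9901 bits

The distribution closer to uniform has higher entropy.
Answer: A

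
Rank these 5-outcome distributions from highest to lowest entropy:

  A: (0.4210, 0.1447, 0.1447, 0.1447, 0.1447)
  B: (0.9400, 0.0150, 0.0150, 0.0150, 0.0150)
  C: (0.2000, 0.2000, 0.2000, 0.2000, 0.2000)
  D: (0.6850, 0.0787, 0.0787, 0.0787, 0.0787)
C > A > D > B

Key insight: Entropy is maximized by uniform distributions and minimized by concentrated distributions.

Entropies:
  H(A) = 2.1399 bits
  H(B) = 0.4474 bits
  H(C) = 2.3219 bits
  H(D) = 1.5289 bits

Ranking: C > A > D > B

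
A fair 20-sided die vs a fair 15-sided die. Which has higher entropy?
20-sided die

Both are uniform distributions; for uniform over n outcomes, H = log₂(n). H(20-sided) = log₂(20) = 4.322 bits and H(15-sided) = log₂(15) = 3.907 bits. More outcomes in a uniform distribution means higher entropy.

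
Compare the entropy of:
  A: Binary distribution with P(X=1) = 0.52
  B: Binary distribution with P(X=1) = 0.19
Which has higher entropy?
A

For binary distributions, entropy is maximized at p=0.5 and decreases as p moves toward 0 or 1.

H(A) = H(0.52) = 0.9988 bits
H(B) = H(0.19) = 0.7015 bits

Distribution A (p=0.52) is closer to uniform (p=0.5), so it has higher entropy.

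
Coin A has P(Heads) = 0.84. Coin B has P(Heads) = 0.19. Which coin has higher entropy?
B

For binary distributions, entropy is maximized at p=0.5 and decreases as p moves toward 0 or 1.

H(A) = H(0.84) = 0.6343 bits
H(B) = H(0.19) = 0.7015 bits

Distribution B (p=0.19) is closer to uniform (p=0.5), so it has higher entropy.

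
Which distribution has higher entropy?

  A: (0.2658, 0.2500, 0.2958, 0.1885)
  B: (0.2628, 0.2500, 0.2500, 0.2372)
B

Both distributions are close to uniform, making this a harder comparison.

H(A) = 1.9816 bits
H(B) = 1.9991 bits

The distribution closer to uniform has higher entropy.
Answer: B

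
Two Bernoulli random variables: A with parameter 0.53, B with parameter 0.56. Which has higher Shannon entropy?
A

For binary distributions, entropy is maximized at p=0.5 and decreases as p moves toward 0 or 1.

H(A) = H(0.53) = 0.9974 bits
H(B) = H(0.56) = 0.9896 bits

Distribution A (p=0.53) is closer to uniform (p=0.5), so it has higher entropy.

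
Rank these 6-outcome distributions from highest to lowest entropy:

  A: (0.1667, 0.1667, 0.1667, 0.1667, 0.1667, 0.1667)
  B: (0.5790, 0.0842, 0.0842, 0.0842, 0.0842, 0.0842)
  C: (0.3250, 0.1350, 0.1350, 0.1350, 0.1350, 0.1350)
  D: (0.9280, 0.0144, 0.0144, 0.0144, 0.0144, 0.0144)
A > C > B > D

Key insight: Entropy is maximized by uniform distributions and minimized by concentrated distributions.

Entropies:
  H(A) = 2.5850 bits
  H(B) = 1.9594 bits
  H(C) = 2.4770 bits
  H(D) = 0.5405 bits

Ranking: A > C > B > D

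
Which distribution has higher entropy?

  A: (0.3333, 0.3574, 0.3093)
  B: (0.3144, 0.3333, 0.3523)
B

Both distributions are close to uniform, making this a harder comparison.

H(A) = 1.5825 bits
H(B) = 1.5834 bits

The distribution closer to uniform has higher entropy.
Answer: B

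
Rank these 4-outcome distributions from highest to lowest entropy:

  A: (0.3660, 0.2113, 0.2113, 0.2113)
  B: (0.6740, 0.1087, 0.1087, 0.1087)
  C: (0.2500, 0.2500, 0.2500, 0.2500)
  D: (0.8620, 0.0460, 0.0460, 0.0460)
C > A > B > D

Key insight: Entropy is maximized by uniform distributions and minimized by concentrated distributions.

Entropies:
  H(A) = 1.9524 bits
  H(B) = 1.4275 bits
  H(C) = 2.0000 bits
  H(D) = 0.7977 bits

Ranking: C > A > B > D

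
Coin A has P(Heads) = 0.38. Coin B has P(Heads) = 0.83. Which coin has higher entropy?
A

For binary distributions, entropy is maximized at p=0.5 and decreases as p moves toward 0 or 1.

H(A) = H(0.38) = 0.9580 bits
H(B) = H(0.83) = 0.6577 bits

Distribution A (p=0.38) is closer to uniform (p=0.5), so it has higher entropy.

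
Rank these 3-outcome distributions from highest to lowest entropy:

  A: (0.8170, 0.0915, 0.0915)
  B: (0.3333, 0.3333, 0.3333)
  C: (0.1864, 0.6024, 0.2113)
B > C > A

Key insight: Entropy is maximized by uniform distributions and minimized by concentrated distributions.

- Uniform distributions have maximum entropy log₂(3) = 1.5850 bits
- The more "peaked" or concentrated a distribution, the lower its entropy

Entropies:
  H(A) = 0.8696 bits
  H(B) = 1.5850 bits
  H(C) = 1.3660 bits

Ranking: B > C > A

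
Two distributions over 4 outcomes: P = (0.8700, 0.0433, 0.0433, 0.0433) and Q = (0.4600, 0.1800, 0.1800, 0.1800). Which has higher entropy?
Q

P is highly concentrated on one outcome (87%), making it nearly deterministic. Q spreads its mass more evenly (max 46%). The more spread-out distribution has higher entropy: H(P) ≈ 0.763 bits, H(Q) ≈ 1.851 bits.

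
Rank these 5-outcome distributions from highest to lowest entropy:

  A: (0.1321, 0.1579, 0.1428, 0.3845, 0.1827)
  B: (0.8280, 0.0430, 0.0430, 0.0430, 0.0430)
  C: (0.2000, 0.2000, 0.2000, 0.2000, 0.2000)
C > A > B

Key insight: Entropy is maximized by uniform distributions and minimized by concentrated distributions.

- Uniform distributions have maximum entropy log₂(5) = 2.3219 bits
- The more "peaked" or concentrated a distribution, the lower its entropy

Entropies:
  H(A) = 2.1855 bits
  H(B) = 1.0063 bits
  H(C) = 2.3219 bits

Ranking: C > A > B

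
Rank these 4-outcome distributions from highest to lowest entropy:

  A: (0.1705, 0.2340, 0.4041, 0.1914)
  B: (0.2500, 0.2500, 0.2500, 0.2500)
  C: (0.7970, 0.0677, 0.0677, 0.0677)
B > A > C

Key insight: Entropy is maximized by uniform distributions and minimized by concentrated distributions.

- Uniform distributions have maximum entropy log₂(4) = 2.0000 bits
- The more "peaked" or concentrated a distribution, the lower its entropy

Entropies:
  H(A) = 1.9102 bits
  H(B) = 2.0000 bits
  H(C) = 1.0496 bits

Ranking: B > A > C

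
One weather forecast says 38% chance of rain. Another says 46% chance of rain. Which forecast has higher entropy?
46% forecast

Treat each forecast as a Bernoulli distribution. Binary entropy is maximized at p=0.5 and falls off symmetrically toward 0 or 1. The 46% forecast is closer to 50%, so it is more uncertain. H(38%) ≈ 0.958 bits, H(46%) ≈ 0.995 bits.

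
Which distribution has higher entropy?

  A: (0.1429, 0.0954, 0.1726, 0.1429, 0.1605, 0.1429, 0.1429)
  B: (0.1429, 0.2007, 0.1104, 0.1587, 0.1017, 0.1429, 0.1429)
A

Both distributions are close to uniform, making this a harder comparison.

H(A) = 2.7888 bits
H(B) = 2.7758 bits

The distribution closer to uniform has higher entropy.
Answer: A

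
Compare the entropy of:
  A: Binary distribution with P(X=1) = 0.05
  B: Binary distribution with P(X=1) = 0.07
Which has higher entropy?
B

For binary distributions, entropy is maximized at p=0.5 and decreases as p moves toward 0 or 1.

H(A) = H(0.05) = 0.2864 bits
H(B) = H(0.07) = 0.3659 bits

Distribution B (p=0.07) is closer to uniform (p=0.5), so it has higher entropy.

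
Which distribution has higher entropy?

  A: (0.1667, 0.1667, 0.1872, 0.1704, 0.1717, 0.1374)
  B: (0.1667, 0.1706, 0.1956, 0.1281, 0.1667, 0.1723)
A

Both distributions are close to uniform, making this a harder comparison.

H(A) = 2.5791 bits
H(B) = 2.5743 bits

The distribution closer to uniform has higher entropy.
Answer: A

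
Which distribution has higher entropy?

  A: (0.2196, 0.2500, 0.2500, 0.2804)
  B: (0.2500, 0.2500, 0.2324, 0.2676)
B

Both distributions are close to uniform, making this a harder comparison.

H(A) = 1.9947 bits
H(B) = 1.9982 bits

The distribution closer to uniform has higher entropy.
Answer: B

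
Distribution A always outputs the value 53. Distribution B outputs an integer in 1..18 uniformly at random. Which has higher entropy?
B

A is deterministic, so H(A) = 0. B is uniform over 18 outcomes, so H(B) = log₂(18) = 4.170 bits. Any distribution with genuine randomness has higher entropy than a deterministic one.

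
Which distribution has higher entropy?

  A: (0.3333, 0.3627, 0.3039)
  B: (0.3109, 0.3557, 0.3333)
B

Both distributions are close to uniform, making this a harder comparison.

H(A) = 1.5812 bits
H(B) = 1.5828 bits

The distribution closer to uniform has higher entropy.
Answer: B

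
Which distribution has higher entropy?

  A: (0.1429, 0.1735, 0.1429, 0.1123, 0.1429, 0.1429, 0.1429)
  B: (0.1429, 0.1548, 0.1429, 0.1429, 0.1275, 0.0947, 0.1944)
A

Both distributions are close to uniform, making this a harder comparison.

H(A) = 2.7978 bits
H(B) = 2.7800 bits

The distribution closer to uniform has higher entropy.
Answer: A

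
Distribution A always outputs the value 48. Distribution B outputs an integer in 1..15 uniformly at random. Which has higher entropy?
B

A is deterministic, so H(A) = 0. B is uniform over 15 outcomes, so H(B) = log₂(15) = 3.907 bits. Any distribution with genuine randomness has higher entropy than a deterministic one.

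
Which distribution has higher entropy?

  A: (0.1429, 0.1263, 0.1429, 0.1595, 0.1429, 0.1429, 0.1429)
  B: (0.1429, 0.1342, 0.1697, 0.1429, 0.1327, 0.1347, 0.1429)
A

Both distributions are close to uniform, making this a harder comparison.

H(A) = 2.8046 bits
H(B) = 2.8027 bits

The distribution closer to uniform has higher entropy.
Answer: A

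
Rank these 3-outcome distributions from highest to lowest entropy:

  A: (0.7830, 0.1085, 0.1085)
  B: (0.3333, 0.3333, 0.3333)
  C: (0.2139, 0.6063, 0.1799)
B > C > A

Key insight: Entropy is maximized by uniform distributions and minimized by concentrated distributions.

- Uniform distributions have maximum entropy log₂(3) = 1.5850 bits
- The more "peaked" or concentrated a distribution, the lower its entropy

Entropies:
  H(A) = 0.9717 bits
  H(B) = 1.5850 bits
  H(C) = 1.3587 bits

Ranking: B > C > A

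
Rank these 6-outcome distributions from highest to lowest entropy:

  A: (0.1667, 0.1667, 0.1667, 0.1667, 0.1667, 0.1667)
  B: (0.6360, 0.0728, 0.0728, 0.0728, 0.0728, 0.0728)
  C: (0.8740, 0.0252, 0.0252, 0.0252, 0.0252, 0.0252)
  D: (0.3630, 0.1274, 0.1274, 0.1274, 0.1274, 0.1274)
A > D > B > C

Key insight: Entropy is maximized by uniform distributions and minimized by concentrated distributions.

Entropies:
  H(A) = 2.5850 bits
  H(B) = 1.7911 bits
  H(C) = 0.8389 bits
  H(D) = 2.4242 bits

Ranking: A > D > B > C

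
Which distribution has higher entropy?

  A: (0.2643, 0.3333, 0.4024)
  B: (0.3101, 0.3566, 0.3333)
B

Both distributions are close to uniform, making this a harder comparison.

H(A) = 1.5642 bits
H(B) = 1.5826 bits

The distribution closer to uniform has higher entropy.
Answer: B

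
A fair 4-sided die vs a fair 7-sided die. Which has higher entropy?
7-sided die

Both are uniform distributions; for uniform over n outcomes, H = log₂(n). H(4-sided) = log₂(4) = 2.000 bits and H(7-sided) = log₂(7) = 2.807 bits. More outcomes in a uniform distribution means higher entropy.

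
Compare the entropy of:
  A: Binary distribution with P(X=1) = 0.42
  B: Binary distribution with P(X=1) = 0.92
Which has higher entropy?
A

For binary distributions, entropy is maximized at p=0.5 and decreases as p moves toward 0 or 1.

H(A) = H(0.42) = 0.9815 bits
H(B) = H(0.92) = 0.4022 bits

Distribution A (p=0.42) is closer to uniform (p=0.5), so it has higher entropy.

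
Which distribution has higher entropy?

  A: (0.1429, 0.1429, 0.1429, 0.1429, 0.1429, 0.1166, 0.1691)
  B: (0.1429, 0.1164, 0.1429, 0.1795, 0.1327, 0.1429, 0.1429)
A

Both distributions are close to uniform, making this a harder comparison.

H(A) = 2.8004 bits
H(B) = 2.7968 bits

The distribution closer to uniform has higher entropy.
Answer: A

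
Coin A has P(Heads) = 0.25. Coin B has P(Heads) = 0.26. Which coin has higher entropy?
B

For binary distributions, entropy is maximized at p=0.5 and decreases as p moves toward 0 or 1.

H(A) = H(0.25) = 0.8113 bits
H(B) = H(0.26) = 0.8267 bits

Distribution B (p=0.26) is closer to uniform (p=0.5), so it has higher entropy.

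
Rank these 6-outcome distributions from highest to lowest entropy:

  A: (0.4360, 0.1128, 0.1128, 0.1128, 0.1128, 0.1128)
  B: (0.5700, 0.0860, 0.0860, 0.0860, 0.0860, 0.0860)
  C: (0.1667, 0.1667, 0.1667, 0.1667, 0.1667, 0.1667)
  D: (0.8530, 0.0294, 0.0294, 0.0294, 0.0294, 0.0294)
C > A > B > D

Key insight: Entropy is maximized by uniform distributions and minimized by concentrated distributions.

Entropies:
  H(A) = 2.2977 bits
  H(B) = 1.9842 bits
  H(C) = 2.5850 bits
  H(D) = 0.9436 bits

Ranking: C > A > B > D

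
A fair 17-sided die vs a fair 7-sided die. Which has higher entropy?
17-sided die

Both are uniform distributions; for uniform over n outcomes, H = log₂(n). H(17-sided) = log₂(17) = 4.087 bits and H(7-sided) = log₂(7) = 2.807 bits. More outcomes in a uniform distribution means higher entropy.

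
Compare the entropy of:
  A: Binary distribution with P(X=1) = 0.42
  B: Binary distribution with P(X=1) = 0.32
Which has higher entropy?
A

For binary distributions, entropy is maximized at p=0.5 and decreases as p moves toward 0 or 1.

H(A) = H(0.42) = 0.9815 bits
H(B) = H(0.32) = 0.9044 bits

Distribution A (p=0.42) is closer to uniform (p=0.5), so it has higher entropy.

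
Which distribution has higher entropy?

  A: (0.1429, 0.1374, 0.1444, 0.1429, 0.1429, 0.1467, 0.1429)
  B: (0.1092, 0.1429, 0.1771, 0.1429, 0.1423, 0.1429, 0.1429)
A

Both distributions are close to uniform, making this a harder comparison.

H(A) = 2.8071 bits
H(B) = 2.7956 bits

The distribution closer to uniform has higher entropy.
Answer: A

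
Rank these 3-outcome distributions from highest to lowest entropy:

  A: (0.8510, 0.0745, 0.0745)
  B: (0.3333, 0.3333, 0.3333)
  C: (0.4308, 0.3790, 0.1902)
B > C > A

Key insight: Entropy is maximized by uniform distributions and minimized by concentrated distributions.

- Uniform distributions have maximum entropy log₂(3) = 1.5850 bits
- The more "peaked" or concentrated a distribution, the lower its entropy

Entropies:
  H(A) = 0.7563 bits
  H(B) = 1.5850 bits
  H(C) = 1.5093 bits

Ranking: B > C > A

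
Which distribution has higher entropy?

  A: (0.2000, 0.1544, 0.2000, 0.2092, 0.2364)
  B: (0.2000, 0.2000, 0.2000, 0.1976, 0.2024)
B

Both distributions are close to uniform, making this a harder comparison.

H(A) = 2.3090 bits
H(B) = 2.3219 bits

The distribution closer to uniform has higher entropy.
Answer: B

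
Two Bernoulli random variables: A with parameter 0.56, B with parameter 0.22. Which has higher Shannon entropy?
A

For binary distributions, entropy is maximized at p=0.5 and decreases as p moves toward 0 or 1.

H(A) = H(0.56) = 0.9896 bits
H(B) = H(0.22) = 0.7602 bits

Distribution A (p=0.56) is closer to uniform (p=0.5), so it has higher entropy.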